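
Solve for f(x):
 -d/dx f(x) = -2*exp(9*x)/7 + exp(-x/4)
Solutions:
 f(x) = C1 + 2*exp(9*x)/63 + 4*exp(-x/4)


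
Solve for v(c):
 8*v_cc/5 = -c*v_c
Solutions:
 v(c) = C1 + C2*erf(sqrt(5)*c/4)


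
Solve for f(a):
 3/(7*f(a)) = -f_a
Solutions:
 f(a) = -sqrt(C1 - 42*a)/7
 f(a) = sqrt(C1 - 42*a)/7


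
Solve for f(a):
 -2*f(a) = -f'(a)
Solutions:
 f(a) = C1*exp(2*a)


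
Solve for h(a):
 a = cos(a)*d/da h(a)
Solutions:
 h(a) = C1 + Integral(a/cos(a), a)


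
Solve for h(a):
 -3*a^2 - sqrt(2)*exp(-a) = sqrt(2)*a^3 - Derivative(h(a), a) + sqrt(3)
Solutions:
 h(a) = C1 + sqrt(2)*a^4/4 + a^3 + sqrt(3)*a - sqrt(2)*exp(-a)


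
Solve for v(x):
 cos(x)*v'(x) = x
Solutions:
 v(x) = C1 + Integral(x/cos(x), x)


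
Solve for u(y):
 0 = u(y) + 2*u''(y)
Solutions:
 u(y) = C1*sin(sqrt(2)*y/2) + C2*cos(sqrt(2)*y/2)


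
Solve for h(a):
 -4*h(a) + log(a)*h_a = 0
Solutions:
 h(a) = C1*exp(4*li(a))


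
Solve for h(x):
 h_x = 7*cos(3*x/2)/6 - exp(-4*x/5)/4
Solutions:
 h(x) = C1 + 7*sin(3*x/2)/9 + 5*exp(-4*x/5)/16


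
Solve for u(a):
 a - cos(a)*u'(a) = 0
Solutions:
 u(a) = C1 + Integral(a/cos(a), a)


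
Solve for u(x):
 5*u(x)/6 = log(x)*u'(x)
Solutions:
 u(x) = C1*exp(5*li(x)/6)


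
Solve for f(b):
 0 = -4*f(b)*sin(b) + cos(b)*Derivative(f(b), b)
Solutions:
 f(b) = C1/cos(b)^4


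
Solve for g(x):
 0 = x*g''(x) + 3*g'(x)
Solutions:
 g(x) = C1 + C2/x^2


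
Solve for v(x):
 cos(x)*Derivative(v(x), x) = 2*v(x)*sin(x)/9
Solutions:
 v(x) = C1/cos(x)^(2/9)


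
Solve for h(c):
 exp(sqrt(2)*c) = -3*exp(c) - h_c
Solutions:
 h(c) = C1 - 3*exp(c) - sqrt(2)*exp(sqrt(2)*c)/2


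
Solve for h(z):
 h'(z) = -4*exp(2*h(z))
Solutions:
 h(z) = log(-sqrt(-1/(C1 - 4*z))) - log(2)/2
 h(z) = log(-1/(C1 - 4*z))/2 - log(2)/2


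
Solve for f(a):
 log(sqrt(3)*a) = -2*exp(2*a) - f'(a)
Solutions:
 f(a) = C1 - a*log(a) + a*(1 - log(3)/2) - exp(2*a)


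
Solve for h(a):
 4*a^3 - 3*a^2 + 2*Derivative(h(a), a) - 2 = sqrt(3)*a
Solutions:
 h(a) = C1 - a^4/2 + a^3/2 + sqrt(3)*a^2/4 + a


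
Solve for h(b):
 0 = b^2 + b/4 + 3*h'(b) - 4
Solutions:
 h(b) = C1 - b^3/9 - b^2/24 + 4*b/3


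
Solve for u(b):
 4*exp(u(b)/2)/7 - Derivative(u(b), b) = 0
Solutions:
 u(b) = 2*log(-1/(C1 + 4*b)) + 2*log(14)


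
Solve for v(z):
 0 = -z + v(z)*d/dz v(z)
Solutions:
 v(z) = -sqrt(C1 + z^2)
 v(z) = sqrt(C1 + z^2)


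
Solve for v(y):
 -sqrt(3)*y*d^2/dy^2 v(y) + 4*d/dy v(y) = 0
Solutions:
 v(y) = C1 + C2*y^(1 + 4*sqrt(3)/3)


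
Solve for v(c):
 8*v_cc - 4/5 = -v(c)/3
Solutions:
 v(c) = C1*sin(sqrt(6)*c/12) + C2*cos(sqrt(6)*c/12) + 12/5


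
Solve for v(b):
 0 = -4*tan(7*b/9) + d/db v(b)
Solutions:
 v(b) = C1 - 36*log(cos(7*b/9))/7


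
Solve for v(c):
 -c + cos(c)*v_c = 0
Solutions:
 v(c) = C1 + Integral(c/cos(c), c)


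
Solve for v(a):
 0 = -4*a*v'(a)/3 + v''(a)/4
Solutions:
 v(a) = C1 + C2*erfi(2*sqrt(6)*a/3)


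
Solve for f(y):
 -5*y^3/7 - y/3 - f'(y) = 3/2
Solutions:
 f(y) = C1 - 5*y^4/28 - y^2/6 - 3*y/2


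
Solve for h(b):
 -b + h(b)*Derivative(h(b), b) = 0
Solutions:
 h(b) = -sqrt(C1 + b^2)
 h(b) = sqrt(C1 + b^2)


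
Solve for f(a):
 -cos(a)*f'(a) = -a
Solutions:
 f(a) = C1 + Integral(a/cos(a), a)


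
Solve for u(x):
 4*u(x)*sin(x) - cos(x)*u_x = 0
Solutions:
 u(x) = C1/cos(x)^4


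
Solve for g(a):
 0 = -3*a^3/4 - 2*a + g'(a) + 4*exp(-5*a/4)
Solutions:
 g(a) = C1 + 3*a^4/16 + a^2 + 16*exp(-5*a/4)/5


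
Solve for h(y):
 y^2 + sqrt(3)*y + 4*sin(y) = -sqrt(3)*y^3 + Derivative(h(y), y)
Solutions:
 h(y) = C1 + sqrt(3)*y^4/4 + y^3/3 + sqrt(3)*y^2/2 - 4*cos(y)


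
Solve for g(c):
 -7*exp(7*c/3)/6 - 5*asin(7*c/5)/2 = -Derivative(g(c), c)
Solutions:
 g(c) = C1 + 5*c*asin(7*c/5)/2 + 5*sqrt(25 - 49*c^2)/14 + exp(7*c/3)/2


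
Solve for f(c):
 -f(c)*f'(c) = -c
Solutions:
 f(c) = -sqrt(C1 + c^2)
 f(c) = sqrt(C1 + c^2)


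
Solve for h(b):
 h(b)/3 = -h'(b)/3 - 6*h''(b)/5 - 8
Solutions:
 h(b) = (C1*sin(sqrt(335)*b/36) + C2*cos(sqrt(335)*b/36))*exp(-5*b/36) - 24


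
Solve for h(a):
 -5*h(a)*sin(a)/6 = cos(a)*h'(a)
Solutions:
 h(a) = C1*cos(a)^(5/6)


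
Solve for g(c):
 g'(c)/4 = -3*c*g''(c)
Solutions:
 g(c) = C1 + C2*c^(11/12)


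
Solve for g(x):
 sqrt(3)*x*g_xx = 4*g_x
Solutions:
 g(x) = C1 + C2*x^(1 + 4*sqrt(3)/3)


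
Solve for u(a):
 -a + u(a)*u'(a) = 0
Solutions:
 u(a) = -sqrt(C1 + a^2)
 u(a) = sqrt(C1 + a^2)


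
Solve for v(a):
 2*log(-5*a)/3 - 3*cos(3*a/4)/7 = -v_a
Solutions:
 v(a) = C1 - 2*a*log(-a)/3 - 2*a*log(5)/3 + 2*a/3 + 4*sin(3*a/4)/7


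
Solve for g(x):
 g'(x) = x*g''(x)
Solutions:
 g(x) = C1 + C2*x^2


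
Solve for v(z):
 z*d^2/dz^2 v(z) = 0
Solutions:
 v(z) = C1 + C2*z


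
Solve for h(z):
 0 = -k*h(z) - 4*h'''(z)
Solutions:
 h(z) = C1*exp(2^(1/3)*z*(-k)^(1/3)/2) + C2*exp(2^(1/3)*z*(-k)^(1/3)*(-1 + sqrt(3)*I)/4) + C3*exp(-2^(1/3)*z*(-k)^(1/3)*(1 + sqrt(3)*I)/4)


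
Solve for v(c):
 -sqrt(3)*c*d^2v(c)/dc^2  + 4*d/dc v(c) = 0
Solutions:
 v(c) = C1 + C2*c^(1 + 4*sqrt(3)/3)


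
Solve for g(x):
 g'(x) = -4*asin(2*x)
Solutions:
 g(x) = C1 - 4*x*asin(2*x) - 2*sqrt(1 - 4*x^2)


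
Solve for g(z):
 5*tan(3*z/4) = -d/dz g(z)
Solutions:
 g(z) = C1 + 20*log(cos(3*z/4))/3


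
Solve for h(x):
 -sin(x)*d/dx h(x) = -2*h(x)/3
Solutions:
 h(x) = C1*(cos(x) - 1)^(1/3)/(cos(x) + 1)^(1/3)


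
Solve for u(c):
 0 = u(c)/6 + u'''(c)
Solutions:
 u(c) = C3*exp(-6^(2/3)*c/6) + (C1*sin(2^(2/3)*3^(1/6)*c/4) + C2*cos(2^(2/3)*3^(1/6)*c/4))*exp(6^(2/3)*c/12)


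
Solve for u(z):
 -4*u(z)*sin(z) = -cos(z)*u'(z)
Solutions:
 u(z) = C1/cos(z)^4


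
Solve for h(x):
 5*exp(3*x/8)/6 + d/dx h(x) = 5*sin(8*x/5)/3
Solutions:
 h(x) = C1 - 20*exp(3*x/8)/9 - 25*cos(8*x/5)/24


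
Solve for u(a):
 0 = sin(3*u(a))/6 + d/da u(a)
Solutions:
 u(a) = -acos((-C1 - exp(a))/(C1 - exp(a)))/3 + 2*pi/3
 u(a) = acos((-C1 - exp(a))/(C1 - exp(a)))/3


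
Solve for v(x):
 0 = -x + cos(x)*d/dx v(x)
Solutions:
 v(x) = C1 + Integral(x/cos(x), x)


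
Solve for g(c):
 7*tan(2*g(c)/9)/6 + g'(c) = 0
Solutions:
 g(c) = -9*asin(C1*exp(-7*c/27))/2 + 9*pi/2
 g(c) = 9*asin(C1*exp(-7*c/27))/2


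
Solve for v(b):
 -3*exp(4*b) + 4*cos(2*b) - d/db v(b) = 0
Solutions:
 v(b) = C1 - 3*exp(4*b)/4 + 2*sin(2*b)


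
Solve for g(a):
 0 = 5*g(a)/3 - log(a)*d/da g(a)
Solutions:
 g(a) = C1*exp(5*li(a)/3)


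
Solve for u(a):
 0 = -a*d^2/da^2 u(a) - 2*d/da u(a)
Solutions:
 u(a) = C1 + C2/a


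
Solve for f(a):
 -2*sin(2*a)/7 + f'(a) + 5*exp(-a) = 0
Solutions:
 f(a) = C1 - cos(2*a)/7 + 5*exp(-a)


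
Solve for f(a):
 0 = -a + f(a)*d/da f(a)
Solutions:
 f(a) = -sqrt(C1 + a^2)
 f(a) = sqrt(C1 + a^2)


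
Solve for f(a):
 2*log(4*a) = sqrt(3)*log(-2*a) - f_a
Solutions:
 f(a) = C1 - a*(2 - sqrt(3))*log(a) + a*(-4*log(2) - sqrt(3) + sqrt(3)*log(2) + 2 + sqrt(3)*I*pi)


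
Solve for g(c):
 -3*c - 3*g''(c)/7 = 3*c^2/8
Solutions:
 g(c) = C1 + C2*c - 7*c^4/96 - 7*c^3/6


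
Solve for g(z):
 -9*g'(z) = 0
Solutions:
 g(z) = C1


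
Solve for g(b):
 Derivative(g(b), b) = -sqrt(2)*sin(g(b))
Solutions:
 g(b) = -acos((-C1 - exp(2*sqrt(2)*b))/(C1 - exp(2*sqrt(2)*b))) + 2*pi
 g(b) = acos((-C1 - exp(2*sqrt(2)*b))/(C1 - exp(2*sqrt(2)*b)))


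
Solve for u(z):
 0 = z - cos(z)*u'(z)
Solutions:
 u(z) = C1 + Integral(z/cos(z), z)


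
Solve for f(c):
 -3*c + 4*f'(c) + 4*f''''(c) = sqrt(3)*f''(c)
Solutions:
 f(c) = C1 + C2*exp(c*(2^(1/3)*3^(5/6)/(sqrt(9 - sqrt(3)/16) + 3)^(1/3) + 2*6^(2/3)*(sqrt(9 - sqrt(3)/16) + 3)^(1/3))/24)*sin(2^(1/3)*c*(-2*2^(1/3)*sqrt(3)*(sqrt(729 - 81*sqrt(3)/16) + 27)^(1/3) + 9/(sqrt(729 - 81*sqrt(3)/16) + 27)^(1/3))/24) + C3*exp(c*(2^(1/3)*3^(5/6)/(sqrt(9 - sqrt(3)/16) + 3)^(1/3) + 2*6^(2/3)*(sqrt(9 - sqrt(3)/16) + 3)^(1/3))/24)*cos(2^(1/3)*c*(-2*2^(1/3)*sqrt(3)*(sqrt(729 - 81*sqrt(3)/16) + 27)^(1/3) + 9/(sqrt(729 - 81*sqrt(3)/16) + 27)^(1/3))/24) + C4*exp(-c*(2^(1/3)*3^(5/6)/(sqrt(9 - sqrt(3)/16) + 3)^(1/3) + 2*6^(2/3)*(sqrt(9 - sqrt(3)/16) + 3)^(1/3))/12) + 3*c^2/8 + 3*sqrt(3)*c/16


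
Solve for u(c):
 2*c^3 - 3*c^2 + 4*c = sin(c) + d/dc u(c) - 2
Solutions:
 u(c) = C1 + c^4/2 - c^3 + 2*c^2 + 2*c + cos(c)


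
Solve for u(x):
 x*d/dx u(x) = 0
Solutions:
 u(x) = C1


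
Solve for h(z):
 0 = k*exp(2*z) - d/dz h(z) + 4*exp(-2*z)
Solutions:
 h(z) = C1 + k*exp(2*z)/2 - 2*exp(-2*z)


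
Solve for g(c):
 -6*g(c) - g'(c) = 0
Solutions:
 g(c) = C1*exp(-6*c)


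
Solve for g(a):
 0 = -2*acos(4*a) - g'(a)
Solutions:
 g(a) = C1 - 2*a*acos(4*a) + sqrt(1 - 16*a^2)/2


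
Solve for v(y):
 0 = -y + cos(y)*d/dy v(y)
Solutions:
 v(y) = C1 + Integral(y/cos(y), y)


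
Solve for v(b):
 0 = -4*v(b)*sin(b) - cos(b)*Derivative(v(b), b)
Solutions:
 v(b) = C1*cos(b)^4


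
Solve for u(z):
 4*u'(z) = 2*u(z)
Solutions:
 u(z) = C1*exp(z/2)


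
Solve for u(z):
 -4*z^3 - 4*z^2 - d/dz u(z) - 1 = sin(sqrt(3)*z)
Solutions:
 u(z) = C1 - z^4 - 4*z^3/3 - z + sqrt(3)*cos(sqrt(3)*z)/3


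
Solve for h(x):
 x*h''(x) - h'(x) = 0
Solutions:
 h(x) = C1 + C2*x^2


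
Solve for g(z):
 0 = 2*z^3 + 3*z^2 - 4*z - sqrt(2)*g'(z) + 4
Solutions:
 g(z) = C1 + sqrt(2)*z^4/4 + sqrt(2)*z^3/2 - sqrt(2)*z^2 + 2*sqrt(2)*z


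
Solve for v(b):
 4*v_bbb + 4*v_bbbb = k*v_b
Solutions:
 v(b) = C1 + C2*exp(-b*((-27*k/8 + sqrt((8 - 27*k)^2/16 - 4)/2 + 1)^(1/3) + 1 + (-27*k/8 + sqrt((8 - 27*k)^2/16 - 4)/2 + 1)^(-1/3))/3) + C3*exp(b*((-27*k/8 + sqrt((8 - 27*k)^2/16 - 4)/2 + 1)^(1/3) - sqrt(3)*I*(-27*k/8 + sqrt((8 - 27*k)^2/16 - 4)/2 + 1)^(1/3) - 2 - 4/((-1 + sqrt(3)*I)*(-27*k/8 + sqrt((8 - 27*k)^2/16 - 4)/2 + 1)^(1/3)))/6) + C4*exp(b*((-27*k/8 + sqrt((8 - 27*k)^2/16 - 4)/2 + 1)^(1/3) + sqrt(3)*I*(-27*k/8 + sqrt((8 - 27*k)^2/16 - 4)/2 + 1)^(1/3) - 2 + 4/((1 + sqrt(3)*I)*(-27*k/8 + sqrt((8 - 27*k)^2/16 - 4)/2 + 1)^(1/3)))/6)


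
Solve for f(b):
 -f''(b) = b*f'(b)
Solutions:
 f(b) = C1 + C2*erf(sqrt(2)*b/2)


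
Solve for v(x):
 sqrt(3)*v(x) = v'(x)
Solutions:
 v(x) = C1*exp(sqrt(3)*x)


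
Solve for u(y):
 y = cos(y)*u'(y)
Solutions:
 u(y) = C1 + Integral(y/cos(y), y)


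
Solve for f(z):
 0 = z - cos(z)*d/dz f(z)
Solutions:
 f(z) = C1 + Integral(z/cos(z), z)


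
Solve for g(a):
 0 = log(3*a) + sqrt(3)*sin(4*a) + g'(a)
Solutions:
 g(a) = C1 - a*log(a) - a*log(3) + a + sqrt(3)*cos(4*a)/4


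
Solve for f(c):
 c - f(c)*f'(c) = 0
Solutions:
 f(c) = -sqrt(C1 + c^2)
 f(c) = sqrt(C1 + c^2)


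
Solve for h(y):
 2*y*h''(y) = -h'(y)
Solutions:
 h(y) = C1 + C2*sqrt(y)


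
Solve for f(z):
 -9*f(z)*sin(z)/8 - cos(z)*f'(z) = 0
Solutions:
 f(z) = C1*cos(z)^(9/8)


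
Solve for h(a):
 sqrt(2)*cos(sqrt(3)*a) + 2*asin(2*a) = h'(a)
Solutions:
 h(a) = C1 + 2*a*asin(2*a) + sqrt(1 - 4*a^2) + sqrt(6)*sin(sqrt(3)*a)/3


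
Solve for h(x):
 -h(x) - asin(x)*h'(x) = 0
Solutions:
 h(x) = C1*exp(-Integral(1/asin(x), x))


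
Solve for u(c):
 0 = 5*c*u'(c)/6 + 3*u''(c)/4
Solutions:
 u(c) = C1 + C2*erf(sqrt(5)*c/3)


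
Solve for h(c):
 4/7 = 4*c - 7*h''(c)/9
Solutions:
 h(c) = C1 + C2*c + 6*c^3/7 - 18*c^2/49


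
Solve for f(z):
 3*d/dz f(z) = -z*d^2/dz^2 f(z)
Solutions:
 f(z) = C1 + C2/z^2


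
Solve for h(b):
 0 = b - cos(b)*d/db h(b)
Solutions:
 h(b) = C1 + Integral(b/cos(b), b)


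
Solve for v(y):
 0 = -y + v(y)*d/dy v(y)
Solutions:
 v(y) = -sqrt(C1 + y^2)
 v(y) = sqrt(C1 + y^2)


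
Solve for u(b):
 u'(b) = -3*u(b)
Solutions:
 u(b) = C1*exp(-3*b)


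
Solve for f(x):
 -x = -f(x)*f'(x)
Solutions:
 f(x) = -sqrt(C1 + x^2)
 f(x) = sqrt(C1 + x^2)


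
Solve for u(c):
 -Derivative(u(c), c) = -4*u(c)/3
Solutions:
 u(c) = C1*exp(4*c/3)


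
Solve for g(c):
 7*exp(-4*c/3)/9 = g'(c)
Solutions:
 g(c) = C1 - 7*exp(-4*c/3)/12


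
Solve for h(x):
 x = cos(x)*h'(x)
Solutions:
 h(x) = C1 + Integral(x/cos(x), x)


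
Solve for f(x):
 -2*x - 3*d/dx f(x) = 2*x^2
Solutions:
 f(x) = C1 - 2*x^3/9 - x^2/3


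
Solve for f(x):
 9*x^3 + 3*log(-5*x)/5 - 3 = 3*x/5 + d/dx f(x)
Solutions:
 f(x) = C1 + 9*x^4/4 - 3*x^2/10 + 3*x*log(-x)/5 + 3*x*(-6 + log(5))/5


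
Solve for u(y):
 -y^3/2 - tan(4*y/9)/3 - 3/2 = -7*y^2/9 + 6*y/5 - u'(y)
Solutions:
 u(y) = C1 + y^4/8 - 7*y^3/27 + 3*y^2/5 + 3*y/2 - 3*log(cos(4*y/9))/4


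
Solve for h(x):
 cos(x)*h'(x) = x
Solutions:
 h(x) = C1 + Integral(x/cos(x), x)


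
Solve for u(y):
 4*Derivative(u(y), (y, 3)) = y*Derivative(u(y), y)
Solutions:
 u(y) = C1 + Integral(C2*airyai(2^(1/3)*y/2) + C3*airybi(2^(1/3)*y/2), y)


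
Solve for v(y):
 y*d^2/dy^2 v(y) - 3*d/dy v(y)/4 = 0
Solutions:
 v(y) = C1 + C2*y^(7/4)


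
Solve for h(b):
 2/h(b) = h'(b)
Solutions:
 h(b) = -sqrt(C1 + 4*b)
 h(b) = sqrt(C1 + 4*b)


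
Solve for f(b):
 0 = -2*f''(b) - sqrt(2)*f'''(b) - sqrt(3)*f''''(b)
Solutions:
 f(b) = C1 + C2*b + (C3*sin(sqrt(6)*b*sqrt(-1 + 4*sqrt(3))/6) + C4*cos(sqrt(6)*b*sqrt(-1 + 4*sqrt(3))/6))*exp(-sqrt(6)*b/6)


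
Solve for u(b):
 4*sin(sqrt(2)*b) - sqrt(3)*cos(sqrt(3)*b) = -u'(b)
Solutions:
 u(b) = C1 + sin(sqrt(3)*b) + 2*sqrt(2)*cos(sqrt(2)*b)


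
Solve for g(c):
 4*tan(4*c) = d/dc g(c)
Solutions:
 g(c) = C1 - log(cos(4*c))


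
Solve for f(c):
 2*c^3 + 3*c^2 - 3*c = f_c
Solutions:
 f(c) = C1 + c^4/2 + c^3 - 3*c^2/2


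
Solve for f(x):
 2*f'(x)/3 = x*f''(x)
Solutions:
 f(x) = C1 + C2*x^(5/3)


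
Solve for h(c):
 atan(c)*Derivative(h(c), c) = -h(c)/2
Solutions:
 h(c) = C1*exp(-Integral(1/atan(c), c)/2)


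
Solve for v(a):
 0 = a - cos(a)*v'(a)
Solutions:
 v(a) = C1 + Integral(a/cos(a), a)


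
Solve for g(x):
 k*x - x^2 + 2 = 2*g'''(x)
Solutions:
 g(x) = C1 + C2*x + C3*x^2 + k*x^4/48 - x^5/120 + x^3/6


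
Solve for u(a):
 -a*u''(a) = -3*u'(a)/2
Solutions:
 u(a) = C1 + C2*a^(5/2)


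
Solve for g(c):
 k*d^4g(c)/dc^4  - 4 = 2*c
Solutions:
 g(c) = C1 + C2*c + C3*c^2 + C4*c^3 + c^5/(60*k) + c^4/(6*k)


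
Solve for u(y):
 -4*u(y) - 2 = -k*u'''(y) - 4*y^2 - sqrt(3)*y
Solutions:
 u(y) = C1*exp(2^(2/3)*y*(1/k)^(1/3)) + C2*exp(2^(2/3)*y*(-1 + sqrt(3)*I)*(1/k)^(1/3)/2) + C3*exp(-2^(2/3)*y*(1 + sqrt(3)*I)*(1/k)^(1/3)/2) + y^2 + sqrt(3)*y/4 - 1/2


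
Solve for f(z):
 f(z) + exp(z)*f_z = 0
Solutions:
 f(z) = C1*exp(exp(-z))


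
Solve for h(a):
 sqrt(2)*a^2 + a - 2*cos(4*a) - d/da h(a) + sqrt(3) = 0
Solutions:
 h(a) = C1 + sqrt(2)*a^3/3 + a^2/2 + sqrt(3)*a - sin(4*a)/2


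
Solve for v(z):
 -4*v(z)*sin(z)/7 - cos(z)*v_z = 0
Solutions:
 v(z) = C1*cos(z)^(4/7)


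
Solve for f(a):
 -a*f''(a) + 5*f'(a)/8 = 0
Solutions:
 f(a) = C1 + C2*a^(13/8)


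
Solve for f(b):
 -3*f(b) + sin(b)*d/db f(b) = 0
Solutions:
 f(b) = C1*(cos(b) - 1)^(3/2)/(cos(b) + 1)^(3/2)


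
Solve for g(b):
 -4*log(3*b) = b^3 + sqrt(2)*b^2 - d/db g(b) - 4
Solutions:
 g(b) = C1 + b^4/4 + sqrt(2)*b^3/3 + 4*b*log(b) - 8*b + b*log(81)


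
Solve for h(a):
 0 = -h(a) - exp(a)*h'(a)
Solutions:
 h(a) = C1*exp(exp(-a))


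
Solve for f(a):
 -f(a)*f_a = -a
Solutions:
 f(a) = -sqrt(C1 + a^2)
 f(a) = sqrt(C1 + a^2)


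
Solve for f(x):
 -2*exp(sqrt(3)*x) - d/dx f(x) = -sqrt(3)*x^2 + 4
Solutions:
 f(x) = C1 + sqrt(3)*x^3/3 - 4*x - 2*sqrt(3)*exp(sqrt(3)*x)/3


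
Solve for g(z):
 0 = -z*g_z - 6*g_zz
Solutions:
 g(z) = C1 + C2*erf(sqrt(3)*z/6)


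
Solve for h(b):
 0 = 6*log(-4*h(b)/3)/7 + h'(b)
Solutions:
 7*Integral(1/(log(-_y) - log(3) + 2*log(2)), (_y, h(b)))/6 = C1 - b


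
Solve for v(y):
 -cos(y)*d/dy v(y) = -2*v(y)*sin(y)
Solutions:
 v(y) = C1/cos(y)^2


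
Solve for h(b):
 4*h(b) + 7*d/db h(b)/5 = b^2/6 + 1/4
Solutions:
 h(b) = C1*exp(-20*b/7) + b^2/24 - 7*b/240 + 349/4800


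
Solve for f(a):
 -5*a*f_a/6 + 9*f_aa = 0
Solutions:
 f(a) = C1 + C2*erfi(sqrt(15)*a/18)


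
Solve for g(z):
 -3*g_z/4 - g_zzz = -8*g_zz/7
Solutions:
 g(z) = C1 + (C2*sin(sqrt(83)*z/14) + C3*cos(sqrt(83)*z/14))*exp(4*z/7)


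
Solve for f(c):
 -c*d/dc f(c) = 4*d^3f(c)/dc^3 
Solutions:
 f(c) = C1 + Integral(C2*airyai(-2^(1/3)*c/2) + C3*airybi(-2^(1/3)*c/2), c)


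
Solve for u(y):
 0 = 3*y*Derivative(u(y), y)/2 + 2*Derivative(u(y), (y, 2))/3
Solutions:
 u(y) = C1 + C2*erf(3*sqrt(2)*y/4)


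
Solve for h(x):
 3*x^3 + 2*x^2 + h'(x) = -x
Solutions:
 h(x) = C1 - 3*x^4/4 - 2*x^3/3 - x^2/2


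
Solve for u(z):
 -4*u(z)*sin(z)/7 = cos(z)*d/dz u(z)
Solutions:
 u(z) = C1*cos(z)^(4/7)


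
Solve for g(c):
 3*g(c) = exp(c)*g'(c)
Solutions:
 g(c) = C1*exp(-3*exp(-c))


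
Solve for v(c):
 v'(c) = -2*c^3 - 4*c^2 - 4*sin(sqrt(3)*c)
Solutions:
 v(c) = C1 - c^4/2 - 4*c^3/3 + 4*sqrt(3)*cos(sqrt(3)*c)/3


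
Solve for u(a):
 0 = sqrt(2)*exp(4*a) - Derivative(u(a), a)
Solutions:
 u(a) = C1 + sqrt(2)*exp(4*a)/4


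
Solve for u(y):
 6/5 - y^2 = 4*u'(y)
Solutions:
 u(y) = C1 - y^3/12 + 3*y/10


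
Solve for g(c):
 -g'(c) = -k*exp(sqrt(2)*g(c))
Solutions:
 g(c) = sqrt(2)*(2*log(-1/(C1 + c*k)) - log(2))/4


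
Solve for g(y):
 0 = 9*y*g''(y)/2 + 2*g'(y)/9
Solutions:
 g(y) = C1 + C2*y^(77/81)


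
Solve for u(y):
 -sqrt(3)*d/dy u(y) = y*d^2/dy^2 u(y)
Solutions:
 u(y) = C1 + C2*y^(1 - sqrt(3))


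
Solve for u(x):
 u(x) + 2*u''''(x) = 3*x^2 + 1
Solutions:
 u(x) = 3*x^2 + (C1*sin(2^(1/4)*x/2) + C2*cos(2^(1/4)*x/2))*exp(-2^(1/4)*x/2) + (C3*sin(2^(1/4)*x/2) + C4*cos(2^(1/4)*x/2))*exp(2^(1/4)*x/2) + 1


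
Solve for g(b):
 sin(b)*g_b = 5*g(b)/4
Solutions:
 g(b) = C1*(cos(b) - 1)^(5/8)/(cos(b) + 1)^(5/8)


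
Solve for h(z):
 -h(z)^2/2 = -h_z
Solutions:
 h(z) = -2/(C1 + z)


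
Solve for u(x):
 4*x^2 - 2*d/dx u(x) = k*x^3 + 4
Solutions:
 u(x) = C1 - k*x^4/8 + 2*x^3/3 - 2*x


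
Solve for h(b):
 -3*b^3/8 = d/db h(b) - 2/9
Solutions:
 h(b) = C1 - 3*b^4/32 + 2*b/9


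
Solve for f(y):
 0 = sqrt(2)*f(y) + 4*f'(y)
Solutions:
 f(y) = C1*exp(-sqrt(2)*y/4)


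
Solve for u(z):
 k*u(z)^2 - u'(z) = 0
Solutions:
 u(z) = -1/(C1 + k*z)


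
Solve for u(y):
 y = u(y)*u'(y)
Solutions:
 u(y) = -sqrt(C1 + y^2)
 u(y) = sqrt(C1 + y^2)


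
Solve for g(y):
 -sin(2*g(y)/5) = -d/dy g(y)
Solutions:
 -y + 5*log(cos(2*g(y)/5) - 1)/4 - 5*log(cos(2*g(y)/5) + 1)/4 = C1


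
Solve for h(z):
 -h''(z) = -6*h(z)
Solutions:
 h(z) = C1*exp(-sqrt(6)*z) + C2*exp(sqrt(6)*z)


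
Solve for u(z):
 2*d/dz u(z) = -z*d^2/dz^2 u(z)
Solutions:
 u(z) = C1 + C2/z


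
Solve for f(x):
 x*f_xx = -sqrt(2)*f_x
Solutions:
 f(x) = C1 + C2*x^(1 - sqrt(2))


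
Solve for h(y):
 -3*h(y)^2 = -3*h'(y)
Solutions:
 h(y) = -1/(C1 + y)


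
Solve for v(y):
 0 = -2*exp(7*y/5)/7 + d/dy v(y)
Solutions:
 v(y) = C1 + 10*exp(7*y/5)/49


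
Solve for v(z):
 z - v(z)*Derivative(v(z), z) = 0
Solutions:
 v(z) = -sqrt(C1 + z^2)
 v(z) = sqrt(C1 + z^2)


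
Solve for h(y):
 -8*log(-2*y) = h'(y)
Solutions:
 h(y) = C1 - 8*y*log(-y) + 8*y*(1 - log(2))


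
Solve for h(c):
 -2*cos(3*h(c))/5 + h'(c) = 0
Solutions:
 -2*c/5 - log(sin(3*h(c)) - 1)/6 + log(sin(3*h(c)) + 1)/6 = C1


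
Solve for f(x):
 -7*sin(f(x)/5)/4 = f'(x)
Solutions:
 7*x/4 + 5*log(cos(f(x)/5) - 1)/2 - 5*log(cos(f(x)/5) + 1)/2 = C1


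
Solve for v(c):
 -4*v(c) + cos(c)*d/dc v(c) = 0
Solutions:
 v(c) = C1*(sin(c)^2 + 2*sin(c) + 1)/(sin(c)^2 - 2*sin(c) + 1)


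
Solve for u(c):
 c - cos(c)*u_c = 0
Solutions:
 u(c) = C1 + Integral(c/cos(c), c)


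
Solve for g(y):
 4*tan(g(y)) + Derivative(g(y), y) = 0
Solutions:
 g(y) = pi - asin(C1*exp(-4*y))
 g(y) = asin(C1*exp(-4*y))


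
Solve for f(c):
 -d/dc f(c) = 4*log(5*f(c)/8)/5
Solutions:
 -5*Integral(1/(-log(_y) - log(5) + 3*log(2)), (_y, f(c)))/4 = C1 - c


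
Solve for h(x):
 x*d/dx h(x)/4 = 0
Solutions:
 h(x) = C1


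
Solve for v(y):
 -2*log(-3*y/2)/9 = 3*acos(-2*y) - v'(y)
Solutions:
 v(y) = C1 + 2*y*log(-y)/9 + 3*y*acos(-2*y) - 2*y/9 - 2*y*log(2)/9 + 2*y*log(3)/9 + 3*sqrt(1 - 4*y^2)/2


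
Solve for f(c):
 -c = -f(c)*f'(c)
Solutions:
 f(c) = -sqrt(C1 + c^2)
 f(c) = sqrt(C1 + c^2)


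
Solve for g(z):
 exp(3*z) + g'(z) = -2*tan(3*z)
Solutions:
 g(z) = C1 - exp(3*z)/3 + 2*log(cos(3*z))/3


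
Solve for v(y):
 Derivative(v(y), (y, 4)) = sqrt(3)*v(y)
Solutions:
 v(y) = C1*exp(-3^(1/8)*y) + C2*exp(3^(1/8)*y) + C3*sin(3^(1/8)*y) + C4*cos(3^(1/8)*y)


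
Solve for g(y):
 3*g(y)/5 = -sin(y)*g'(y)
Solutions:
 g(y) = C1*(cos(y) + 1)^(3/10)/(cos(y) - 1)^(3/10)


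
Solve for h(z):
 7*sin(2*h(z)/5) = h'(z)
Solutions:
 -7*z + 5*log(cos(2*h(z)/5) - 1)/4 - 5*log(cos(2*h(z)/5) + 1)/4 = C1


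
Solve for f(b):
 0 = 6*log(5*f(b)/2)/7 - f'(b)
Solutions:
 7*Integral(1/(-log(_y) - log(5) + log(2)), (_y, f(b)))/6 = C1 - b


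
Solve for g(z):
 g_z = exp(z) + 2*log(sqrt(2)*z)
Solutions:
 g(z) = C1 + 2*z*log(z) + z*(-2 + log(2)) + exp(z)


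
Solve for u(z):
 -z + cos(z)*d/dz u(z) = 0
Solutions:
 u(z) = C1 + Integral(z/cos(z), z)


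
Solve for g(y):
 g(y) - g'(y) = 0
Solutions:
 g(y) = C1*exp(y)


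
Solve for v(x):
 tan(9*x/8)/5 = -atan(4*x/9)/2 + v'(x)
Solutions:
 v(x) = C1 + x*atan(4*x/9)/2 - 9*log(16*x^2 + 81)/16 - 8*log(cos(9*x/8))/45


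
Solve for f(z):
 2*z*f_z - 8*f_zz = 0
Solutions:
 f(z) = C1 + C2*erfi(sqrt(2)*z/4)


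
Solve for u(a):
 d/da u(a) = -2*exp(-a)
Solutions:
 u(a) = C1 + 2*exp(-a)


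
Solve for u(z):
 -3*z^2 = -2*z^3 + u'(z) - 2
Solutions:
 u(z) = C1 + z^4/2 - z^3 + 2*z


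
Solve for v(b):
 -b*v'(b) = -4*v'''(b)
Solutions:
 v(b) = C1 + Integral(C2*airyai(2^(1/3)*b/2) + C3*airybi(2^(1/3)*b/2), b)


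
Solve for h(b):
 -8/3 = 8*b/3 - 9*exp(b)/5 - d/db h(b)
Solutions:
 h(b) = C1 + 4*b^2/3 + 8*b/3 - 9*exp(b)/5


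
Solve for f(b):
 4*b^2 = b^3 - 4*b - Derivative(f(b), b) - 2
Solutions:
 f(b) = C1 + b^4/4 - 4*b^3/3 - 2*b^2 - 2*b


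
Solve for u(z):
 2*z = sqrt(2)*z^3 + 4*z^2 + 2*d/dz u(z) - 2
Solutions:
 u(z) = C1 - sqrt(2)*z^4/8 - 2*z^3/3 + z^2/2 + z


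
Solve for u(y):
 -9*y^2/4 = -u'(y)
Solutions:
 u(y) = C1 + 3*y^3/4


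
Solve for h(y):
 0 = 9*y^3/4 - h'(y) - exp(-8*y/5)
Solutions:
 h(y) = C1 + 9*y^4/16 + 5*exp(-8*y/5)/8


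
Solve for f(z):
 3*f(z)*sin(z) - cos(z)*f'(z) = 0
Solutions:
 f(z) = C1/cos(z)^3


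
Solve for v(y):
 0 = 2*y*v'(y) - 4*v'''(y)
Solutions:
 v(y) = C1 + Integral(C2*airyai(2^(2/3)*y/2) + C3*airybi(2^(2/3)*y/2), y)


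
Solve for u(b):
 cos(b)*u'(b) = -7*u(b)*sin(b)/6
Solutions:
 u(b) = C1*cos(b)^(7/6)


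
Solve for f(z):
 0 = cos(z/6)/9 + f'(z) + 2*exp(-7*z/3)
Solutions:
 f(z) = C1 - 2*sin(z/6)/3 + 6*exp(-7*z/3)/7


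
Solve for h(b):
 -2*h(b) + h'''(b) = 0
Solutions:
 h(b) = C3*exp(2^(1/3)*b) + (C1*sin(2^(1/3)*sqrt(3)*b/2) + C2*cos(2^(1/3)*sqrt(3)*b/2))*exp(-2^(1/3)*b/2)


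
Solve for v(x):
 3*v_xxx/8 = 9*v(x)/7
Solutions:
 v(x) = C3*exp(2*3^(1/3)*7^(2/3)*x/7) + (C1*sin(3^(5/6)*7^(2/3)*x/7) + C2*cos(3^(5/6)*7^(2/3)*x/7))*exp(-3^(1/3)*7^(2/3)*x/7)


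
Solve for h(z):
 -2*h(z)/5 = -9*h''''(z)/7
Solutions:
 h(z) = C1*exp(-14^(1/4)*sqrt(3)*5^(3/4)*z/15) + C2*exp(14^(1/4)*sqrt(3)*5^(3/4)*z/15) + C3*sin(14^(1/4)*sqrt(3)*5^(3/4)*z/15) + C4*cos(14^(1/4)*sqrt(3)*5^(3/4)*z/15)


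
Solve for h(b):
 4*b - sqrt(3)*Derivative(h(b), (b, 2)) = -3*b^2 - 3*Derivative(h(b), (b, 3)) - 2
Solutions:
 h(b) = C1 + C2*b + C3*exp(sqrt(3)*b/3) + sqrt(3)*b^4/12 + b^3*(2*sqrt(3)/9 + 1) + b^2*(2 + 10*sqrt(3)/3)


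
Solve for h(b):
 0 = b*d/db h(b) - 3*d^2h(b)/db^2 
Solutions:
 h(b) = C1 + C2*erfi(sqrt(6)*b/6)


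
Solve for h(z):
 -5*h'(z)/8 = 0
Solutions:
 h(z) = C1


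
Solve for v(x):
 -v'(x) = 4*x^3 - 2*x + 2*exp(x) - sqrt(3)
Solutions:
 v(x) = C1 - x^4 + x^2 + sqrt(3)*x - 2*exp(x)


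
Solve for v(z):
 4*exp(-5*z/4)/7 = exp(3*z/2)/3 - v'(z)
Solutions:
 v(z) = C1 + 2*exp(3*z/2)/9 + 16*exp(-5*z/4)/35


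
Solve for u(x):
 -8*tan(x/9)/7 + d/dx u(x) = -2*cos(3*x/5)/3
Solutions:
 u(x) = C1 - 72*log(cos(x/9))/7 - 10*sin(3*x/5)/9


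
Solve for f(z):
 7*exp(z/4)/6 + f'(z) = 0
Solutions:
 f(z) = C1 - 14*exp(z/4)/3


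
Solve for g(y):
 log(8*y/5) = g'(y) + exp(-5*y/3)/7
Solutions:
 g(y) = C1 + y*log(y) + y*(-log(5) - 1 + 3*log(2)) + 3*exp(-5*y/3)/35


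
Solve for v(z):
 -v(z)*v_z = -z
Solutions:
 v(z) = -sqrt(C1 + z^2)
 v(z) = sqrt(C1 + z^2)


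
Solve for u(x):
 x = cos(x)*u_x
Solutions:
 u(x) = C1 + Integral(x/cos(x), x)


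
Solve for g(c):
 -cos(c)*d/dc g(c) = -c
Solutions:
 g(c) = C1 + Integral(c/cos(c), c)


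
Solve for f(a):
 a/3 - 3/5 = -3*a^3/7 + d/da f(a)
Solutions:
 f(a) = C1 + 3*a^4/28 + a^2/6 - 3*a/5


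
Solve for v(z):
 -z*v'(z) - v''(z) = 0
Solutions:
 v(z) = C1 + C2*erf(sqrt(2)*z/2)


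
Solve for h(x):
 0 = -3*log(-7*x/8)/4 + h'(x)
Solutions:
 h(x) = C1 + 3*x*log(-x)/4 + 3*x*(-3*log(2) - 1 + log(7))/4


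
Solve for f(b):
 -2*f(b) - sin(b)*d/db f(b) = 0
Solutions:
 f(b) = C1*(cos(b) + 1)/(cos(b) - 1)


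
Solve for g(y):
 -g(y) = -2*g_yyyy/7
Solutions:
 g(y) = C1*exp(-2^(3/4)*7^(1/4)*y/2) + C2*exp(2^(3/4)*7^(1/4)*y/2) + C3*sin(2^(3/4)*7^(1/4)*y/2) + C4*cos(2^(3/4)*7^(1/4)*y/2)


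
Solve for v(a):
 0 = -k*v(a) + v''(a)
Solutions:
 v(a) = C1*exp(-a*sqrt(k)) + C2*exp(a*sqrt(k))


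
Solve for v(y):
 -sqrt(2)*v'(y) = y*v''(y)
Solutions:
 v(y) = C1 + C2*y^(1 - sqrt(2))


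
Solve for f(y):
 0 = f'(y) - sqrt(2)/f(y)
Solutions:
 f(y) = -sqrt(C1 + 2*sqrt(2)*y)
 f(y) = sqrt(C1 + 2*sqrt(2)*y)


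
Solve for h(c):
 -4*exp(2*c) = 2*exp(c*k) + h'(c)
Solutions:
 h(c) = C1 - 2*exp(2*c) - 2*exp(c*k)/k


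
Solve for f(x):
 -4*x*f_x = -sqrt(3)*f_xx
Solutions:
 f(x) = C1 + C2*erfi(sqrt(2)*3^(3/4)*x/3)


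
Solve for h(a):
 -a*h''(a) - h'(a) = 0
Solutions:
 h(a) = C1 + C2*log(a)


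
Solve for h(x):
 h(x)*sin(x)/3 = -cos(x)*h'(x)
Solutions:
 h(x) = C1*cos(x)^(1/3)


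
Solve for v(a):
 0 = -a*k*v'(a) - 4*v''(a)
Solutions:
 v(a) = Piecewise((-sqrt(2)*sqrt(pi)*C1*erf(sqrt(2)*a*sqrt(k)/4)/sqrt(k) - C2, (k > 0) | (k < 0)), (-C1*a - C2, True))


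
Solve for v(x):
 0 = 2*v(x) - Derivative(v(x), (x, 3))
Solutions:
 v(x) = C3*exp(2^(1/3)*x) + (C1*sin(2^(1/3)*sqrt(3)*x/2) + C2*cos(2^(1/3)*sqrt(3)*x/2))*exp(-2^(1/3)*x/2)


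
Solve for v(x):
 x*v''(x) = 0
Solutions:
 v(x) = C1 + C2*x


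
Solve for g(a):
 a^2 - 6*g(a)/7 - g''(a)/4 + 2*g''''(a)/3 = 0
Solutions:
 g(a) = C1*exp(-sqrt(21)*a*sqrt(7 + sqrt(1841))/28) + C2*exp(sqrt(21)*a*sqrt(7 + sqrt(1841))/28) + C3*sin(sqrt(21)*a*sqrt(-7 + sqrt(1841))/28) + C4*cos(sqrt(21)*a*sqrt(-7 + sqrt(1841))/28) + 7*a^2/6 - 49/72


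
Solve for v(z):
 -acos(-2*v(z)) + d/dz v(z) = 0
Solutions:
 Integral(1/acos(-2*_y), (_y, v(z))) = C1 + z


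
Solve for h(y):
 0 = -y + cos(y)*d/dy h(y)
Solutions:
 h(y) = C1 + Integral(y/cos(y), y)


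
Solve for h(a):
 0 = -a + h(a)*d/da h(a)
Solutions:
 h(a) = -sqrt(C1 + a^2)
 h(a) = sqrt(C1 + a^2)


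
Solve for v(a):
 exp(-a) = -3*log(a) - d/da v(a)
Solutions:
 v(a) = C1 - 3*a*log(a) + 3*a + exp(-a)


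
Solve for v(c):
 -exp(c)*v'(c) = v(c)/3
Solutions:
 v(c) = C1*exp(exp(-c)/3)


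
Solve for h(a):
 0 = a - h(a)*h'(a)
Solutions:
 h(a) = -sqrt(C1 + a^2)
 h(a) = sqrt(C1 + a^2)


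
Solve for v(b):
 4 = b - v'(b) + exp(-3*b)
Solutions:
 v(b) = C1 + b^2/2 - 4*b - exp(-3*b)/3


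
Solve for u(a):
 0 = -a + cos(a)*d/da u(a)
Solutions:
 u(a) = C1 + Integral(a/cos(a), a)


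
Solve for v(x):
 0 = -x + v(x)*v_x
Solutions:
 v(x) = -sqrt(C1 + x^2)
 v(x) = sqrt(C1 + x^2)


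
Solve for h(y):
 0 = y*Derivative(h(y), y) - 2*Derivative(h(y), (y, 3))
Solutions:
 h(y) = C1 + Integral(C2*airyai(2^(2/3)*y/2) + C3*airybi(2^(2/3)*y/2), y)


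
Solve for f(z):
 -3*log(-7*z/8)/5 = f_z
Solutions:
 f(z) = C1 - 3*z*log(-z)/5 + 3*z*(-log(7) + 1 + 3*log(2))/5


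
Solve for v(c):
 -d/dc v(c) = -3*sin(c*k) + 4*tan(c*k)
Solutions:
 v(c) = C1 - 4*Piecewise((-log(cos(c*k))/k, Ne(k, 0)), (0, True)) + 3*Piecewise((-cos(c*k)/k, Ne(k, 0)), (0, True))


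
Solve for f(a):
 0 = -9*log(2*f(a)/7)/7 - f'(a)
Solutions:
 7*Integral(1/(log(_y) - log(7) + log(2)), (_y, f(a)))/9 = C1 - a


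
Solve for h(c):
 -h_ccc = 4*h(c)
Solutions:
 h(c) = C3*exp(-2^(2/3)*c) + (C1*sin(2^(2/3)*sqrt(3)*c/2) + C2*cos(2^(2/3)*sqrt(3)*c/2))*exp(2^(2/3)*c/2)


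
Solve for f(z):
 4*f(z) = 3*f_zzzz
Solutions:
 f(z) = C1*exp(-sqrt(2)*3^(3/4)*z/3) + C2*exp(sqrt(2)*3^(3/4)*z/3) + C3*sin(sqrt(2)*3^(3/4)*z/3) + C4*cos(sqrt(2)*3^(3/4)*z/3)


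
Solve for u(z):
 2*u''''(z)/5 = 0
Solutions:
 u(z) = C1 + C2*z + C3*z^2 + C4*z^3


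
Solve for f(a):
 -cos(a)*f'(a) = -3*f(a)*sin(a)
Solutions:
 f(a) = C1/cos(a)^3


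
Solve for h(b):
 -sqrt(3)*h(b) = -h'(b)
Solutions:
 h(b) = C1*exp(sqrt(3)*b)


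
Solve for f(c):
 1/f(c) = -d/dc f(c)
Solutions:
 f(c) = -sqrt(C1 - 2*c)
 f(c) = sqrt(C1 - 2*c)


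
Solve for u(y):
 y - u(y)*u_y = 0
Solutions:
 u(y) = -sqrt(C1 + y^2)
 u(y) = sqrt(C1 + y^2)


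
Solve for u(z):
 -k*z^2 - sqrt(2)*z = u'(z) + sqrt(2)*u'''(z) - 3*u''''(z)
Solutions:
 u(z) = C1 + C2*exp(z*(-2^(2/3)*(4*sqrt(2) + 243 + sqrt(-32 + (4*sqrt(2) + 243)^2))^(1/3) - 4*2^(1/3)/(4*sqrt(2) + 243 + sqrt(-32 + (4*sqrt(2) + 243)^2))^(1/3) + 4*sqrt(2))/36)*sin(2^(1/3)*sqrt(3)*z*(-2^(1/3)*(4*sqrt(2) + 243 + sqrt(-32 + (4*sqrt(2) + 243)^2))^(1/3) + 4/(4*sqrt(2) + 243 + sqrt(-32 + (4*sqrt(2) + 243)^2))^(1/3))/36) + C3*exp(z*(-2^(2/3)*(4*sqrt(2) + 243 + sqrt(-32 + (4*sqrt(2) + 243)^2))^(1/3) - 4*2^(1/3)/(4*sqrt(2) + 243 + sqrt(-32 + (4*sqrt(2) + 243)^2))^(1/3) + 4*sqrt(2))/36)*cos(2^(1/3)*sqrt(3)*z*(-2^(1/3)*(4*sqrt(2) + 243 + sqrt(-32 + (4*sqrt(2) + 243)^2))^(1/3) + 4/(4*sqrt(2) + 243 + sqrt(-32 + (4*sqrt(2) + 243)^2))^(1/3))/36) + C4*exp(z*(4*2^(1/3)/(4*sqrt(2) + 243 + sqrt(-32 + (4*sqrt(2) + 243)^2))^(1/3) + 2*sqrt(2) + 2^(2/3)*(4*sqrt(2) + 243 + sqrt(-32 + (4*sqrt(2) + 243)^2))^(1/3))/18) - k*z^3/3 + 2*sqrt(2)*k*z - sqrt(2)*z^2/2


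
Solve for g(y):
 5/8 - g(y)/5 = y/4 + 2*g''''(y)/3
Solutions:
 g(y) = -5*y/4 + (C1*sin(5^(3/4)*6^(1/4)*y/10) + C2*cos(5^(3/4)*6^(1/4)*y/10))*exp(-5^(3/4)*6^(1/4)*y/10) + (C3*sin(5^(3/4)*6^(1/4)*y/10) + C4*cos(5^(3/4)*6^(1/4)*y/10))*exp(5^(3/4)*6^(1/4)*y/10) + 25/8


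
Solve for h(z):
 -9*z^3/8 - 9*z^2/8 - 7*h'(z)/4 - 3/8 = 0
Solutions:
 h(z) = C1 - 9*z^4/56 - 3*z^3/14 - 3*z/14


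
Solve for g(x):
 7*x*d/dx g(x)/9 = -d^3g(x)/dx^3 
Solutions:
 g(x) = C1 + Integral(C2*airyai(-21^(1/3)*x/3) + C3*airybi(-21^(1/3)*x/3), x)


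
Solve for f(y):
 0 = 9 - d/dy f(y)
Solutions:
 f(y) = C1 + 9*y


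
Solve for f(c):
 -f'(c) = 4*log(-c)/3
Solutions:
 f(c) = C1 - 4*c*log(-c)/3 + 4*c/3


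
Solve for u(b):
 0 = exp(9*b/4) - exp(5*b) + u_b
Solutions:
 u(b) = C1 - 4*exp(9*b/4)/9 + exp(5*b)/5


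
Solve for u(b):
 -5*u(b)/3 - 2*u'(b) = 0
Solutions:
 u(b) = C1*exp(-5*b/6)


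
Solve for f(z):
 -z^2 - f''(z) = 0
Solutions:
 f(z) = C1 + C2*z - z^4/12


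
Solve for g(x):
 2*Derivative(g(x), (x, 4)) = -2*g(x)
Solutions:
 g(x) = (C1*sin(sqrt(2)*x/2) + C2*cos(sqrt(2)*x/2))*exp(-sqrt(2)*x/2) + (C3*sin(sqrt(2)*x/2) + C4*cos(sqrt(2)*x/2))*exp(sqrt(2)*x/2)


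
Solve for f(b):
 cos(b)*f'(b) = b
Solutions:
 f(b) = C1 + Integral(b/cos(b), b)


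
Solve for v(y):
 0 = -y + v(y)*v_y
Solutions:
 v(y) = -sqrt(C1 + y^2)
 v(y) = sqrt(C1 + y^2)


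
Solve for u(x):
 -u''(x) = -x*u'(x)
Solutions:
 u(x) = C1 + C2*erfi(sqrt(2)*x/2)


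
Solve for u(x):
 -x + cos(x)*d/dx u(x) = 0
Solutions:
 u(x) = C1 + Integral(x/cos(x), x)


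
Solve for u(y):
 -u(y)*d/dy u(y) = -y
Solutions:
 u(y) = -sqrt(C1 + y^2)
 u(y) = sqrt(C1 + y^2)


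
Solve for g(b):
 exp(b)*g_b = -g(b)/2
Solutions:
 g(b) = C1*exp(exp(-b)/2)


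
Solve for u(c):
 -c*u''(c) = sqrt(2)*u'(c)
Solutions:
 u(c) = C1 + C2*c^(1 - sqrt(2))


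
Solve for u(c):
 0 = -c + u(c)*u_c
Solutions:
 u(c) = -sqrt(C1 + c^2)
 u(c) = sqrt(C1 + c^2)


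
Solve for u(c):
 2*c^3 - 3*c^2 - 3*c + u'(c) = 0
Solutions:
 u(c) = C1 - c^4/2 + c^3 + 3*c^2/2


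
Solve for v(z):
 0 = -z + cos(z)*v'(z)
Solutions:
 v(z) = C1 + Integral(z/cos(z), z)


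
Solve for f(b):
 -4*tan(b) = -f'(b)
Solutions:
 f(b) = C1 - 4*log(cos(b))


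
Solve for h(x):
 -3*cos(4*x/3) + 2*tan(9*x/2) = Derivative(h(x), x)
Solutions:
 h(x) = C1 - 4*log(cos(9*x/2))/9 - 9*sin(4*x/3)/4


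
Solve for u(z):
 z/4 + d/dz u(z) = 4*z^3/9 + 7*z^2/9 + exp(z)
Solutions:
 u(z) = C1 + z^4/9 + 7*z^3/27 - z^2/8 + exp(z)


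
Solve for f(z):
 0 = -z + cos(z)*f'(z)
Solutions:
 f(z) = C1 + Integral(z/cos(z), z)


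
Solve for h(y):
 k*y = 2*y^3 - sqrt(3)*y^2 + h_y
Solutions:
 h(y) = C1 + k*y^2/2 - y^4/2 + sqrt(3)*y^3/3


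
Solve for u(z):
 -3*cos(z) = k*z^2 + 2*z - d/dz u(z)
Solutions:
 u(z) = C1 + k*z^3/3 + z^2 + 3*sin(z)


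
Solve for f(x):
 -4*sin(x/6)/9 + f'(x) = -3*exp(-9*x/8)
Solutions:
 f(x) = C1 - 8*cos(x/6)/3 + 8*exp(-9*x/8)/3


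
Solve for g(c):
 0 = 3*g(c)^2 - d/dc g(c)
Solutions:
 g(c) = -1/(C1 + 3*c)


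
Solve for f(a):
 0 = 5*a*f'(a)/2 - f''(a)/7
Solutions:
 f(a) = C1 + C2*erfi(sqrt(35)*a/2)


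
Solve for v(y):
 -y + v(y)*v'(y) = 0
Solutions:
 v(y) = -sqrt(C1 + y^2)
 v(y) = sqrt(C1 + y^2)


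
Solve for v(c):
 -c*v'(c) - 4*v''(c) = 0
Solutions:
 v(c) = C1 + C2*erf(sqrt(2)*c/4)


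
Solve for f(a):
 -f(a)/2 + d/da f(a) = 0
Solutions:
 f(a) = C1*exp(a/2)


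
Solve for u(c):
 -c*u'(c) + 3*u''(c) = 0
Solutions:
 u(c) = C1 + C2*erfi(sqrt(6)*c/6)


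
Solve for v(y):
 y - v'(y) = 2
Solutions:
 v(y) = C1 + y^2/2 - 2*y


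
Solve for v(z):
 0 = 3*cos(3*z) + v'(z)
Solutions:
 v(z) = C1 - sin(3*z)


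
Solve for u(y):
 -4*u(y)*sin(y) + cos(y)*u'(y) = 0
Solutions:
 u(y) = C1/cos(y)^4


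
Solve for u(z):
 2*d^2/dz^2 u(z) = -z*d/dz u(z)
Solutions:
 u(z) = C1 + C2*erf(z/2)


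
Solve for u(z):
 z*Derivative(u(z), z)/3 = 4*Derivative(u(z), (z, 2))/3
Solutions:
 u(z) = C1 + C2*erfi(sqrt(2)*z/4)


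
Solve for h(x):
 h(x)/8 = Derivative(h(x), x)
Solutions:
 h(x) = C1*exp(x/8)


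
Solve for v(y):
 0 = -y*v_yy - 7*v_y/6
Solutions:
 v(y) = C1 + C2/y^(1/6)


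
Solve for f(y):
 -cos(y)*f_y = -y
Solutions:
 f(y) = C1 + Integral(y/cos(y), y)


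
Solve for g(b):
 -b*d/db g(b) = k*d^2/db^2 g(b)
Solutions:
 g(b) = C1 + C2*sqrt(k)*erf(sqrt(2)*b*sqrt(1/k)/2)


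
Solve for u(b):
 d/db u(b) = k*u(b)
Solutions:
 u(b) = C1*exp(b*k)


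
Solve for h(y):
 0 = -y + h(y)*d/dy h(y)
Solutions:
 h(y) = -sqrt(C1 + y^2)
 h(y) = sqrt(C1 + y^2)


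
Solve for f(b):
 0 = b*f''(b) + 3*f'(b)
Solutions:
 f(b) = C1 + C2/b^2


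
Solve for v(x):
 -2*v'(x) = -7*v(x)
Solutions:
 v(x) = C1*exp(7*x/2)


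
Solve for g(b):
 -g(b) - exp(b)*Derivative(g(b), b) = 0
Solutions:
 g(b) = C1*exp(exp(-b))


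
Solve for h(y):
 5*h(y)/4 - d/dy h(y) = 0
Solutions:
 h(y) = C1*exp(5*y/4)


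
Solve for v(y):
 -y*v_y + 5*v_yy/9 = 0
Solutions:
 v(y) = C1 + C2*erfi(3*sqrt(10)*y/10)


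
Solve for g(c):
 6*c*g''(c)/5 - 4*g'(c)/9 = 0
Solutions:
 g(c) = C1 + C2*c^(37/27)


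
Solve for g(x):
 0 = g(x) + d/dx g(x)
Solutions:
 g(x) = C1*exp(-x)


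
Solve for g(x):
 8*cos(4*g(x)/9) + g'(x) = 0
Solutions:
 8*x - 9*log(sin(4*g(x)/9) - 1)/8 + 9*log(sin(4*g(x)/9) + 1)/8 = C1


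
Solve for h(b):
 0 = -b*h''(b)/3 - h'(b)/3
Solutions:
 h(b) = C1 + C2*log(b)


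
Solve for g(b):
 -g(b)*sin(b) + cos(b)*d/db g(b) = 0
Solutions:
 g(b) = C1/cos(b)


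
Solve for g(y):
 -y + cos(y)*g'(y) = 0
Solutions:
 g(y) = C1 + Integral(y/cos(y), y)


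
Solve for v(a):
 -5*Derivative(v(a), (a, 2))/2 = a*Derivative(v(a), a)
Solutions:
 v(a) = C1 + C2*erf(sqrt(5)*a/5)


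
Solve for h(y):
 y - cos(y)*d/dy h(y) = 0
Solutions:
 h(y) = C1 + Integral(y/cos(y), y)


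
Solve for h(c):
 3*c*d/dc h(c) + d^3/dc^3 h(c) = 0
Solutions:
 h(c) = C1 + Integral(C2*airyai(-3^(1/3)*c) + C3*airybi(-3^(1/3)*c), c)


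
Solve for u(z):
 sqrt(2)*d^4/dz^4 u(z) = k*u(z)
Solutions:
 u(z) = C1*exp(-2^(7/8)*k^(1/4)*z/2) + C2*exp(2^(7/8)*k^(1/4)*z/2) + C3*exp(-2^(7/8)*I*k^(1/4)*z/2) + C4*exp(2^(7/8)*I*k^(1/4)*z/2)


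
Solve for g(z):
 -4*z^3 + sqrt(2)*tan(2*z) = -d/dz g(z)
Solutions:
 g(z) = C1 + z^4 + sqrt(2)*log(cos(2*z))/2


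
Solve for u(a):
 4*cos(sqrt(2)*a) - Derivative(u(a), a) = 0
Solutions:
 u(a) = C1 + 2*sqrt(2)*sin(sqrt(2)*a)


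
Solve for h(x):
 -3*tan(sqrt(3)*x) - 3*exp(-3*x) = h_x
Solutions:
 h(x) = C1 - sqrt(3)*log(tan(sqrt(3)*x)^2 + 1)/2 + exp(-3*x)


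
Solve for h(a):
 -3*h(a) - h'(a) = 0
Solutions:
 h(a) = C1*exp(-3*a)


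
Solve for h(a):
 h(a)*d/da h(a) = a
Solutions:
 h(a) = -sqrt(C1 + a^2)
 h(a) = sqrt(C1 + a^2)


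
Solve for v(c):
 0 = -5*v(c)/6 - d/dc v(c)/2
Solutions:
 v(c) = C1*exp(-5*c/3)


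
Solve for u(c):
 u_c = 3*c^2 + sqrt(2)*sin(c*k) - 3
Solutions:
 u(c) = C1 + c^3 - 3*c - sqrt(2)*cos(c*k)/k


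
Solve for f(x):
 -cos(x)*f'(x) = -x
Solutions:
 f(x) = C1 + Integral(x/cos(x), x)


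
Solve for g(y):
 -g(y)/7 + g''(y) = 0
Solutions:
 g(y) = C1*exp(-sqrt(7)*y/7) + C2*exp(sqrt(7)*y/7)


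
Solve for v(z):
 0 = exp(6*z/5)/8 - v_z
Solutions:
 v(z) = C1 + 5*exp(6*z/5)/48


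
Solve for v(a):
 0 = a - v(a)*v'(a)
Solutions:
 v(a) = -sqrt(C1 + a^2)
 v(a) = sqrt(C1 + a^2)


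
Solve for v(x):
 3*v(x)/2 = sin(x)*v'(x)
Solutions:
 v(x) = C1*(cos(x) - 1)^(3/4)/(cos(x) + 1)^(3/4)


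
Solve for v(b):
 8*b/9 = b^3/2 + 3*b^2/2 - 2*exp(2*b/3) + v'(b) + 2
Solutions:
 v(b) = C1 - b^4/8 - b^3/2 + 4*b^2/9 - 2*b + 3*exp(2*b/3)


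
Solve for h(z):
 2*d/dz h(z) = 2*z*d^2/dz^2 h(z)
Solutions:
 h(z) = C1 + C2*z^2


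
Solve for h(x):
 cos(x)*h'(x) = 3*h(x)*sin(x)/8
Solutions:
 h(x) = C1/cos(x)^(3/8)


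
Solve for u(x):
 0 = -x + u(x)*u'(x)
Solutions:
 u(x) = -sqrt(C1 + x^2)
 u(x) = sqrt(C1 + x^2)


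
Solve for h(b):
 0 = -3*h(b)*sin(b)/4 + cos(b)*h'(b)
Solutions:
 h(b) = C1/cos(b)^(3/4)


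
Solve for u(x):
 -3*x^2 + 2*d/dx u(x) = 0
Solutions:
 u(x) = C1 + x^3/2


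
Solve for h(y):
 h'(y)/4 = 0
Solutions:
 h(y) = C1


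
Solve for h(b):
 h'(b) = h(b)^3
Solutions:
 h(b) = -sqrt(2)*sqrt(-1/(C1 + b))/2
 h(b) = sqrt(2)*sqrt(-1/(C1 + b))/2


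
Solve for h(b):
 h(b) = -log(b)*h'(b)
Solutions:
 h(b) = C1*exp(-li(b))


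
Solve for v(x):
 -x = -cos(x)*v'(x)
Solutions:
 v(x) = C1 + Integral(x/cos(x), x)


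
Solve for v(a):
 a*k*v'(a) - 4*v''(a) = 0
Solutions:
 v(a) = Piecewise((-sqrt(2)*sqrt(pi)*C1*erf(sqrt(2)*a*sqrt(-k)/4)/sqrt(-k) - C2, (k > 0) | (k < 0)), (-C1*a - C2, True))


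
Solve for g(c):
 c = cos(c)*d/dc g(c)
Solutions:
 g(c) = C1 + Integral(c/cos(c), c)


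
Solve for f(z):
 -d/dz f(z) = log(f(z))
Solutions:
 li(f(z)) = C1 - z


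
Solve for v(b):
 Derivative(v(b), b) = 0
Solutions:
 v(b) = C1
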